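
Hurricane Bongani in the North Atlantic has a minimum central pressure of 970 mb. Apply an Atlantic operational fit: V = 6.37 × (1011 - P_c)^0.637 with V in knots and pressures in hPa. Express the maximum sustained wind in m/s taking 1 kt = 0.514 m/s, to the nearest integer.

35 m/s

ΔP = 1011 − 970 = 41 mb.
V ≈ 6.37 × 41^0.637 = 6.37 × 10.650 ≈ 67.840 kt.
67.840 × 0.514 ≈ 34.87 m/s → 35 m/s.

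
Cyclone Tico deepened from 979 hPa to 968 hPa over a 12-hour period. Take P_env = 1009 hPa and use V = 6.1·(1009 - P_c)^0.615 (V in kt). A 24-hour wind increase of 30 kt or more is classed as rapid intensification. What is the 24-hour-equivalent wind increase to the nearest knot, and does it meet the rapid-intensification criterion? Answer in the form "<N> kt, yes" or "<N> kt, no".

21 kt, no

V₁: ΔP = 30, V ≈ 6.1 × 30^0.615 ≈ 49.40 kt.
V₂: ΔP = 41, V ≈ 6.1 × 41^0.615 ≈ 59.87 kt.
ΔV over 12 h = 10.47 kt → 24 h equivalent = 10.47 × 24/12 ≈ 20.94 kt.
21 kt < 30 kt ⇒ not rapid intensification.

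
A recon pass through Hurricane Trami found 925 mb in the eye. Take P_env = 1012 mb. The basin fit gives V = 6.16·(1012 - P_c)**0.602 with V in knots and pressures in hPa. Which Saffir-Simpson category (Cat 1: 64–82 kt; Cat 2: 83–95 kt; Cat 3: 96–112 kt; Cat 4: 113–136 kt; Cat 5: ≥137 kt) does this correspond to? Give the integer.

ΔP = 1012 − 925 = 87 mb.
V ≈ 6.16 × 87^0.602 = 6.16 × 14.71 ≈ 91 kt.
91 kt falls in the Category 2 band.

2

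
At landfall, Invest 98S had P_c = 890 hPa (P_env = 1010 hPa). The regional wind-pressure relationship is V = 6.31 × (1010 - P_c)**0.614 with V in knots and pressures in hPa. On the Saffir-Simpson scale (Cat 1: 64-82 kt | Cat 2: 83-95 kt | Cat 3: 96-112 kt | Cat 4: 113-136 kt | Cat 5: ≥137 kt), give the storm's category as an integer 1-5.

ΔP = 1010 − 890 = 120 hPa.
V ≈ 6.31 × 120^0.614 = 6.31 × 18.91 ≈ 119 kt.
119 kt falls in the Category 4 band.

4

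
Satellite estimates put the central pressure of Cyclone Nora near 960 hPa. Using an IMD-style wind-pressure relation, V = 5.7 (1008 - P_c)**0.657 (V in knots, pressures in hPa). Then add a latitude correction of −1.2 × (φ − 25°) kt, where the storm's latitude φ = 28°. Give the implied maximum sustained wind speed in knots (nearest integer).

69 kt

ΔP = 1008 − 960 = 48 hPa.
48^0.657 ≈ 12.723.
V ≈ 5.7 × 12.723 ≈ 72.5 kt.
Latitude correction: −1.2 × (28 − 25) = -3.6 kt.
Corrected V ≈ 68.9 kt → 69 kt.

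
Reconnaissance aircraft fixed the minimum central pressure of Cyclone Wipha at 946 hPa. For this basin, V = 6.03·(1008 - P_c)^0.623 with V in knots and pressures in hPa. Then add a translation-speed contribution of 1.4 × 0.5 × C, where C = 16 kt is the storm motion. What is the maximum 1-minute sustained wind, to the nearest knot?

ΔP = 1008 − 946 = 62 hPa.
62^0.623 ≈ 13.082.
V ≈ 6.03 × 13.082 ≈ 78.9 kt.
Translation term: 1.4 × 0.5 × 16 = 11.2 kt.
Corrected V ≈ 90.1 kt → 90 kt.

90 kt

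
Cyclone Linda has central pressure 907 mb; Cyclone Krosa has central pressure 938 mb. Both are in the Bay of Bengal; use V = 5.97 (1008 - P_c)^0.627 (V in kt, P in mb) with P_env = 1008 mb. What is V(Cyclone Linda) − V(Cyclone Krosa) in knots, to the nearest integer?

Cyclone Linda: ΔP = 101; V ≈ 5.97 × 101^0.627 ≈ 107.82 kt.
Cyclone Krosa: ΔP = 70; V ≈ 5.97 × 70^0.627 ≈ 85.67 kt.
Difference ≈ 107.82 − 85.67 = 22.15 → 22 kt.

22 kt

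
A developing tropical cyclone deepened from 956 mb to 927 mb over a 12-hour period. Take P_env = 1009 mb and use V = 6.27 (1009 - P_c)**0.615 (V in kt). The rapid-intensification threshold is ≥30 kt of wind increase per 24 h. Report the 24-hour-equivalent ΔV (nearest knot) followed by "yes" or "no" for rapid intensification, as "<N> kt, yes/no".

44 kt, yes

V₁: ΔP = 53, V ≈ 6.27 × 53^0.615 ≈ 72.06 kt.
V₂: ΔP = 82, V ≈ 6.27 × 82^0.615 ≈ 94.25 kt.
ΔV over 12 h = 22.19 kt → 24 h equivalent = 22.19 × 24/12 ≈ 44.38 kt.
44 kt ≥ 30 kt ⇒ rapid intensification.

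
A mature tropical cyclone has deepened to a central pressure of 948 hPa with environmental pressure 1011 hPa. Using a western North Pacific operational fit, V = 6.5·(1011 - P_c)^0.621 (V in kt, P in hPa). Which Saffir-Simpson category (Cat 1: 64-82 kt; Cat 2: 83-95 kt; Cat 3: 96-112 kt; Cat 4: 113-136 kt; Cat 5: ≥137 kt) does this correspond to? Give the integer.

ΔP = 1011 − 948 = 63 hPa.
V ≈ 6.5 × 63^0.621 = 6.5 × 13.10 ≈ 85 kt.
85 kt falls in the Category 2 band.

2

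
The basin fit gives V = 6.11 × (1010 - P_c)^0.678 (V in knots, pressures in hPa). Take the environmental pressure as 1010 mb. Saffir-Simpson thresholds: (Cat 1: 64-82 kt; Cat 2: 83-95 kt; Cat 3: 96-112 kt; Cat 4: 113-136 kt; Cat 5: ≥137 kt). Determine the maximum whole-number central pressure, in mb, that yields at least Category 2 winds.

Category 2 begins at V = 83 kt.
Required ΔP = (83/6.11)^(1/0.678) = 13.584^1.475 ≈ 46.90 mb.
P_c ≤ 1010 − 46.90 = 963.10, so the highest integer P_c is 963 mb.

963 mb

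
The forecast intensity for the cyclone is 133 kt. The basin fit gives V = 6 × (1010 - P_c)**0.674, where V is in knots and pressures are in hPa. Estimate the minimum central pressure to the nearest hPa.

911 hPa

ΔP = (V / 6)^(1/0.674) = (133/6)^1.484.
133/6 = 22.167; 22.167^1.484 ≈ 99.22 hPa.
P_c = 1010 − 99.22 = 910.78 ≈ 911 hPa.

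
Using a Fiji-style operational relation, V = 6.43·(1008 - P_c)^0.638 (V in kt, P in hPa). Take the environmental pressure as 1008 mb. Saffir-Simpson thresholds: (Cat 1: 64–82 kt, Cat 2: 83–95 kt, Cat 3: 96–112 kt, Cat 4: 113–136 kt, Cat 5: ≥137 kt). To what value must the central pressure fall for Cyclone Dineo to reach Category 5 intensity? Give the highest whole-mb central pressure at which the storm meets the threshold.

Category 5 begins at V = 137 kt.
Required ΔP = (137/6.43)^(1/0.638) = 21.306^1.567 ≈ 120.87 mb.
P_c ≤ 1008 − 120.87 = 887.13, so the highest integer P_c is 887 mb.

887 mb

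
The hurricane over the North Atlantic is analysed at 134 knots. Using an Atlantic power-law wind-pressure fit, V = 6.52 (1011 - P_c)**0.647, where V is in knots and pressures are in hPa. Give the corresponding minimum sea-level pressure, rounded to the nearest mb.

ΔP = (V / 6.52)^(1/0.647) = (134/6.52)^1.546.
134/6.52 = 20.552; 20.552^1.546 ≈ 106.94 mb.
P_c = 1011 − 106.94 = 904.06 ≈ 904 mb.

904 mb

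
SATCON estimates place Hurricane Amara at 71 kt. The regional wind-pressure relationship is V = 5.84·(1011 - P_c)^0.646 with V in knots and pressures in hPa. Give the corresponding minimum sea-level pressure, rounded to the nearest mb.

963 mb

ΔP = (V / 5.84)^(1/0.646) = (71/5.84)^1.548.
71/5.84 = 12.158; 12.158^1.548 ≈ 47.79 mb.
P_c = 1011 − 47.79 = 963.21 ≈ 963 mb.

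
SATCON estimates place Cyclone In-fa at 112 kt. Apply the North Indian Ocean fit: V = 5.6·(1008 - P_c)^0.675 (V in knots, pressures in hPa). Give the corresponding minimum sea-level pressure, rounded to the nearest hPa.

923 hPa

ΔP = (V / 5.6)^(1/0.675) = (112/5.6)^1.481.
112/5.6 = 20.000; 20.000^1.481 ≈ 84.62 hPa.
P_c = 1008 − 84.62 = 923.38 ≈ 923 hPa.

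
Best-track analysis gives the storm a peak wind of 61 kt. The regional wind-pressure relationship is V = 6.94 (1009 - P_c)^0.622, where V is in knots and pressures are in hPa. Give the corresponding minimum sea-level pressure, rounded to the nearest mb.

ΔP = (V / 6.94)^(1/0.622) = (61/6.94)^1.608.
61/6.94 = 8.790; 8.790^1.608 ≈ 32.93 mb.
P_c = 1009 − 32.93 = 976.07 ≈ 976 mb.

976 mb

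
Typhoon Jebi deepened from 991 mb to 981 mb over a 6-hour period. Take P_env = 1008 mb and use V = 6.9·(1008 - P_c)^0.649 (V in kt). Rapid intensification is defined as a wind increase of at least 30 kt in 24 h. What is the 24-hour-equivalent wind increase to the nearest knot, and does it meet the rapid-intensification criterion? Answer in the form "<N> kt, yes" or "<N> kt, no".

V₁: ΔP = 17, V ≈ 6.9 × 17^0.649 ≈ 43.39 kt.
V₂: ΔP = 27, V ≈ 6.9 × 27^0.649 ≈ 58.59 kt.
ΔV over 6 h = 15.20 kt → 24 h equivalent = 15.20 × 24/6 ≈ 60.80 kt.
61 kt ≥ 30 kt ⇒ rapid intensification.

61 kt, yes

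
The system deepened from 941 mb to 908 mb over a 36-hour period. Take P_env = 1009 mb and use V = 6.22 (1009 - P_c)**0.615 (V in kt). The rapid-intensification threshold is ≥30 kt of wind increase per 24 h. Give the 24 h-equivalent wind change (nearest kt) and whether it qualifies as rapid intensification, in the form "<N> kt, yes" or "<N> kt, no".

15 kt, no

V₁: ΔP = 68, V ≈ 6.22 × 68^0.615 ≈ 83.33 kt.
V₂: ΔP = 101, V ≈ 6.22 × 101^0.615 ≈ 106.28 kt.
ΔV over 36 h = 22.95 kt → 24 h equivalent = 22.95 × 24/36 ≈ 15.30 kt.
15 kt < 30 kt ⇒ not rapid intensification.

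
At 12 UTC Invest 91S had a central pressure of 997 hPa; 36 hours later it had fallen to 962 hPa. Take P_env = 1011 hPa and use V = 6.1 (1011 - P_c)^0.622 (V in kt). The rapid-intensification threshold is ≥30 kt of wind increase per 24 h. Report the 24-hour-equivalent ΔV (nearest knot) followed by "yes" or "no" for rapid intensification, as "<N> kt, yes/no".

25 kt, no

V₁: ΔP = 14, V ≈ 6.1 × 14^0.622 ≈ 31.49 kt.
V₂: ΔP = 49, V ≈ 6.1 × 49^0.622 ≈ 68.65 kt.
ΔV over 36 h = 37.16 kt → 24 h equivalent = 37.16 × 24/36 ≈ 24.77 kt.
25 kt < 30 kt ⇒ not rapid intensification.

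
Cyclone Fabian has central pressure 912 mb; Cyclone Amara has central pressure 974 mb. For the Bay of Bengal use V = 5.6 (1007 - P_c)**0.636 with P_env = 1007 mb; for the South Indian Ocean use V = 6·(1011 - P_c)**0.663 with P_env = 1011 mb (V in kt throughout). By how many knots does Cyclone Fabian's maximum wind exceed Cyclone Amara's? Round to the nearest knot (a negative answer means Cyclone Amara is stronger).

Cyclone Fabian: ΔP = 95; V ≈ 5.6 × 95^0.636 ≈ 101.40 kt.
Cyclone Amara: ΔP = 37; V ≈ 6 × 37^0.663 ≈ 65.75 kt.
Difference ≈ 101.40 − 65.75 = 35.65 → 36 kt.

36 kt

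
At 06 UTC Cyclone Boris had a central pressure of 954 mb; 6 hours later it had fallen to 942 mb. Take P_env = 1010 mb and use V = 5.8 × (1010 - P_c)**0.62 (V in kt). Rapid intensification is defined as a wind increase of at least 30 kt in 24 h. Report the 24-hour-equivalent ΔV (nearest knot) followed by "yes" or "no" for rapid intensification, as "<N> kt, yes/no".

V₁: ΔP = 56, V ≈ 5.8 × 56^0.62 ≈ 70.36 kt.
V₂: ΔP = 68, V ≈ 5.8 × 68^0.62 ≈ 79.36 kt.
ΔV over 6 h = 9.00 kt → 24 h equivalent = 9.00 × 24/6 ≈ 36.00 kt.
36 kt ≥ 30 kt ⇒ rapid intensification.

36 kt, yes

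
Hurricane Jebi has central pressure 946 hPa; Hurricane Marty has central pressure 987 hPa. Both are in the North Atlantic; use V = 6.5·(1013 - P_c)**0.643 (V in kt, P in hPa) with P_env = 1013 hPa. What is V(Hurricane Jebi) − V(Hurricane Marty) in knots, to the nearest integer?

Hurricane Jebi: ΔP = 67; V ≈ 6.5 × 67^0.643 ≈ 97.07 kt.
Hurricane Marty: ΔP = 26; V ≈ 6.5 × 26^0.643 ≈ 52.81 kt.
Difference ≈ 97.07 − 52.81 = 44.26 → 44 kt.

44 kt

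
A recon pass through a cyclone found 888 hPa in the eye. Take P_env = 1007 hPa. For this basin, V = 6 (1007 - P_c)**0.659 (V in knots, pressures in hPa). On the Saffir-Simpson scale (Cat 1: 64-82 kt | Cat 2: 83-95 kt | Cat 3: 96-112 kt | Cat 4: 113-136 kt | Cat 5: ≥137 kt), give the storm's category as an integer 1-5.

5

ΔP = 1007 − 888 = 119 hPa.
V ≈ 6 × 119^0.659 = 6 × 23.32 ≈ 140 kt.
140 kt falls in the Category 5 band.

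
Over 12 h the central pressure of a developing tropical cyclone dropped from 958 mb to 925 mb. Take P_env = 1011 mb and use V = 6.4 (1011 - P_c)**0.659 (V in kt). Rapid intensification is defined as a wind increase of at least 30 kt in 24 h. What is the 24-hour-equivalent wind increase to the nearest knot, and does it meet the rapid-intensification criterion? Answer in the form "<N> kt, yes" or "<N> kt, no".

66 kt, yes

V₁: ΔP = 53, V ≈ 6.4 × 53^0.659 ≈ 87.59 kt.
V₂: ΔP = 86, V ≈ 6.4 × 86^0.659 ≈ 120.51 kt.
ΔV over 12 h = 32.92 kt → 24 h equivalent = 32.92 × 24/12 ≈ 65.84 kt.
66 kt ≥ 30 kt ⇒ rapid intensification.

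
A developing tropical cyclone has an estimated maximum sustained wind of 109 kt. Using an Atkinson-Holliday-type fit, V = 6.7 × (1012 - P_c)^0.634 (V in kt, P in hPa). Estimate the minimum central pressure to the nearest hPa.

ΔP = (V / 6.7)^(1/0.634) = (109/6.7)^1.577.
109/6.7 = 16.269; 16.269^1.577 ≈ 81.40 hPa.
P_c = 1012 − 81.40 = 930.60 ≈ 931 hPa.

931 hPa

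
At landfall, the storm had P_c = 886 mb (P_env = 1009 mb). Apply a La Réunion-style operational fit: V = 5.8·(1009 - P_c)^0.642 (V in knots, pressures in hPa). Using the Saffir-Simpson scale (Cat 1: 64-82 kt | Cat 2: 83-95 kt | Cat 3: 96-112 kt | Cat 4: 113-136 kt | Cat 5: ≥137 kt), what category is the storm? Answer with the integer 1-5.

ΔP = 1009 − 886 = 123 mb.
V ≈ 5.8 × 123^0.642 = 5.8 × 21.96 ≈ 127 kt.
127 kt falls in the Category 4 band.

4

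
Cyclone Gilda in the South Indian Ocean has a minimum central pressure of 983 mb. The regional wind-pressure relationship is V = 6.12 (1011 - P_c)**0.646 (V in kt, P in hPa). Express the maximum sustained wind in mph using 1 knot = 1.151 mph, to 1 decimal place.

60.6 mph

ΔP = 1011 − 983 = 28 mb.
V ≈ 6.12 × 28^0.646 = 6.12 × 8.607 ≈ 52.676 kt.
52.676 × 1.151 ≈ 60.63 mph → 60.6 mph.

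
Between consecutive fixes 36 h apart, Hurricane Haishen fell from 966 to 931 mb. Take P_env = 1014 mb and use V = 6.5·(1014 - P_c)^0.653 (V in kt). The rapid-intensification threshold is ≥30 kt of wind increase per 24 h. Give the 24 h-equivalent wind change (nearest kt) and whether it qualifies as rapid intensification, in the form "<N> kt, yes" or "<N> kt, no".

23 kt, no

V₁: ΔP = 48, V ≈ 6.5 × 48^0.653 ≈ 81.43 kt.
V₂: ΔP = 83, V ≈ 6.5 × 83^0.653 ≈ 116.43 kt.
ΔV over 36 h = 35.00 kt → 24 h equivalent = 35.00 × 24/36 ≈ 23.33 kt.
23 kt < 30 kt ⇒ not rapid intensification.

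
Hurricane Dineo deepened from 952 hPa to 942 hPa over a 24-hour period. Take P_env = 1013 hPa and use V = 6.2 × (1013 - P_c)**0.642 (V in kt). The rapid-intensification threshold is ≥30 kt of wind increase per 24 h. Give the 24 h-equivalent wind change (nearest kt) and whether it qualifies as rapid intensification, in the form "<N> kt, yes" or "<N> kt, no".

V₁: ΔP = 61, V ≈ 6.2 × 61^0.642 ≈ 86.81 kt.
V₂: ΔP = 71, V ≈ 6.2 × 71^0.642 ≈ 95.70 kt.
ΔV over 24 h = 8.89 kt → 24 h equivalent = 8.89 × 24/24 ≈ 8.89 kt.
9 kt < 30 kt ⇒ not rapid intensification.

9 kt, no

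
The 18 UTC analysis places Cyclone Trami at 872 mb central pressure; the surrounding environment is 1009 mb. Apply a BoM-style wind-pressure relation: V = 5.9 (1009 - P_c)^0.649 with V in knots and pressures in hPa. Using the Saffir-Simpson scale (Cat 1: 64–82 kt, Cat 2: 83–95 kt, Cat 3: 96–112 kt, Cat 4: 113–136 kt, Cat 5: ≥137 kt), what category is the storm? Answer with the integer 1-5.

5

ΔP = 1009 − 872 = 137 mb.
V ≈ 5.9 × 137^0.649 = 5.9 × 24.36 ≈ 144 kt.
144 kt falls in the Category 5 band.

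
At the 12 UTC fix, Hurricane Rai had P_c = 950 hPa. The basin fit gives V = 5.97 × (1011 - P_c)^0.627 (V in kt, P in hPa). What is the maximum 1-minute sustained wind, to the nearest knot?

ΔP = 1011 − 950 = 61 hPa.
61^0.627 ≈ 13.164.
V ≈ 5.97 × 13.164 ≈ 78.6 kt.

79 kt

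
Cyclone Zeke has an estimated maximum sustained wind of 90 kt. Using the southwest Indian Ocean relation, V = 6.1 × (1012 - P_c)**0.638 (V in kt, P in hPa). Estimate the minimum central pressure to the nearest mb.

ΔP = (V / 6.1)^(1/0.638) = (90/6.1)^1.567.
90/6.1 = 14.754; 14.754^1.567 ≈ 67.94 mb.
P_c = 1012 − 67.94 = 944.06 ≈ 944 mb.

944 mb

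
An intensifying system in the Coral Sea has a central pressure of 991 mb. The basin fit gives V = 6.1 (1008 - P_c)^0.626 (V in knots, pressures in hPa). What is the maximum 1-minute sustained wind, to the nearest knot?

36 kt

ΔP = 1008 − 991 = 17 mb.
17^0.626 ≈ 5.892.
V ≈ 6.1 × 5.892 ≈ 35.9 kt.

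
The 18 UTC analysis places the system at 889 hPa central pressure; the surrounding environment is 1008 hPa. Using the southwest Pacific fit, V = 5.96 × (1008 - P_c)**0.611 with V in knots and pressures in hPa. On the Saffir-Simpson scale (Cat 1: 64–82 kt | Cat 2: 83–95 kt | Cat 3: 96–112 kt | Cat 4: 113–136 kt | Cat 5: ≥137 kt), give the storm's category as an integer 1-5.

3

ΔP = 1008 − 889 = 119 hPa.
V ≈ 5.96 × 119^0.611 = 5.96 × 18.54 ≈ 111 kt.
111 kt falls in the Category 3 band.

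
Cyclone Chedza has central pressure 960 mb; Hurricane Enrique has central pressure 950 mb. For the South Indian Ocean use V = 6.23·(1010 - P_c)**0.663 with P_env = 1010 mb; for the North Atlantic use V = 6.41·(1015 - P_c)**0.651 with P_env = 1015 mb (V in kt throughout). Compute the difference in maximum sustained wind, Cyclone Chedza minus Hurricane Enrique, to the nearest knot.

Cyclone Chedza: ΔP = 50; V ≈ 6.23 × 50^0.663 ≈ 83.35 kt.
Hurricane Enrique: ΔP = 65; V ≈ 6.41 × 65^0.651 ≈ 97.07 kt.
Difference ≈ 83.35 − 97.07 = -13.72 → -14 kt.

-14 kt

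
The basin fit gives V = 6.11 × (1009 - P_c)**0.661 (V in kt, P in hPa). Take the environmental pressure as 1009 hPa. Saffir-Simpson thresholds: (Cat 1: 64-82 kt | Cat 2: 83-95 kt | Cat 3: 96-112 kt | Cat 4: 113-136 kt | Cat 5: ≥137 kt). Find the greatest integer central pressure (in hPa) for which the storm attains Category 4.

Category 4 begins at V = 113 kt.
Required ΔP = (113/6.11)^(1/0.661) = 18.494^1.513 ≈ 82.58 hPa.
P_c ≤ 1009 − 82.58 = 926.42, so the highest integer P_c is 926 hPa.

926 hPa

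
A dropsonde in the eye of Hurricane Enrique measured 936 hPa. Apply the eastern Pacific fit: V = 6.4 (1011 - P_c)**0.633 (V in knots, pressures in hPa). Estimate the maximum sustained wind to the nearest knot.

ΔP = 1011 − 936 = 75 hPa.
75^0.633 ≈ 15.378.
V ≈ 6.4 × 15.378 ≈ 98.4 kt.

98 kt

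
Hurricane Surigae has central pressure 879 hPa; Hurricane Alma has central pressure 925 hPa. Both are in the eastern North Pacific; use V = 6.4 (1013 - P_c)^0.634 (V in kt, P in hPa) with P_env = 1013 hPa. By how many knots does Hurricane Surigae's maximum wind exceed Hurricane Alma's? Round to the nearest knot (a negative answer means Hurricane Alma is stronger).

33 kt

Hurricane Surigae: ΔP = 134; V ≈ 6.4 × 134^0.634 ≈ 142.81 kt.
Hurricane Alma: ΔP = 88; V ≈ 6.4 × 88^0.634 ≈ 109.39 kt.
Difference ≈ 142.81 − 109.39 = 33.42 → 33 kt.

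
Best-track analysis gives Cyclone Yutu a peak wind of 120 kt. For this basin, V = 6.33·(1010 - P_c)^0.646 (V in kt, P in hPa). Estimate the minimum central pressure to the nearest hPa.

915 hPa

ΔP = (V / 6.33)^(1/0.646) = (120/6.33)^1.548.
120/6.33 = 18.957; 18.957^1.548 ≈ 95.06 hPa.
P_c = 1010 − 95.06 = 914.94 ≈ 915 hPa.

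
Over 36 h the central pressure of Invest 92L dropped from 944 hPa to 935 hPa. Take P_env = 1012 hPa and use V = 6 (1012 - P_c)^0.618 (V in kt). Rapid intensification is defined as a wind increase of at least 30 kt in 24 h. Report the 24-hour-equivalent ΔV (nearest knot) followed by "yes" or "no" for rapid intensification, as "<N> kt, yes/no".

V₁: ΔP = 68, V ≈ 6 × 68^0.618 ≈ 81.40 kt.
V₂: ΔP = 77, V ≈ 6 × 77^0.618 ≈ 87.90 kt.
ΔV over 36 h = 6.50 kt → 24 h equivalent = 6.50 × 24/36 ≈ 4.33 kt.
4 kt < 30 kt ⇒ not rapid intensification.

4 kt, no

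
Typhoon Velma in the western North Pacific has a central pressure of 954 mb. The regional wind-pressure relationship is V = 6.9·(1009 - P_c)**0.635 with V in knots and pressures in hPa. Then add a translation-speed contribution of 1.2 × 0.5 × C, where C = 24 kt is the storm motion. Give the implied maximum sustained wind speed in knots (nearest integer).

102 kt

ΔP = 1009 − 954 = 55 mb.
55^0.635 ≈ 12.739.
V ≈ 6.9 × 12.739 ≈ 87.9 kt.
Translation term: 1.2 × 0.5 × 24 = 14.4 kt.
Corrected V ≈ 102.3 kt → 102 kt.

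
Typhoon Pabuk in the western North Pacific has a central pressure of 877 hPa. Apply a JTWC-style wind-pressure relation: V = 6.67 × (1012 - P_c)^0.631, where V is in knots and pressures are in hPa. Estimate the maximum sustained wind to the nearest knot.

ΔP = 1012 − 877 = 135 hPa.
135^0.631 ≈ 22.092.
V ≈ 6.67 × 22.092 ≈ 147.4 kt.

147 kt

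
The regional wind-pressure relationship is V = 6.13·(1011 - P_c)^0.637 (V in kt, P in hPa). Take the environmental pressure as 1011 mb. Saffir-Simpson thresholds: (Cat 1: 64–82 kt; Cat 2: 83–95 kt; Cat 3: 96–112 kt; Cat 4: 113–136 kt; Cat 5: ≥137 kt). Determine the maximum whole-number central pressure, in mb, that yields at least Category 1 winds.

Category 1 begins at V = 64 kt.
Required ΔP = (64/6.13)^(1/0.637) = 10.440^1.570 ≈ 39.74 mb.
P_c ≤ 1011 − 39.74 = 971.26, so the highest integer P_c is 971 mb.

971 mb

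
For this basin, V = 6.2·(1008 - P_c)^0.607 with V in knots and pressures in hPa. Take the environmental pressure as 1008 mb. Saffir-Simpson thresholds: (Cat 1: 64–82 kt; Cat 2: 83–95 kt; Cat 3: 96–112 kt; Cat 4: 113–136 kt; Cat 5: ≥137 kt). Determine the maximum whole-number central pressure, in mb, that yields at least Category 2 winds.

936 mb

Category 2 begins at V = 83 kt.
Required ΔP = (83/6.2)^(1/0.607) = 13.387^1.647 ≈ 71.81 mb.
P_c ≤ 1008 − 71.81 = 936.19, so the highest integer P_c is 936 mb.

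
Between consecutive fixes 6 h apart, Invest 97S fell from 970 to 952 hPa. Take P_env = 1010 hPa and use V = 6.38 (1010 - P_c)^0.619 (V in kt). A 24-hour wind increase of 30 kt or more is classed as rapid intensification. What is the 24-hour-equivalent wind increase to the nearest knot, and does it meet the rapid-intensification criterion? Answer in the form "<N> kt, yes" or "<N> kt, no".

V₁: ΔP = 40, V ≈ 6.38 × 40^0.619 ≈ 62.59 kt.
V₂: ΔP = 58, V ≈ 6.38 × 58^0.619 ≈ 78.77 kt.
ΔV over 6 h = 16.18 kt → 24 h equivalent = 16.18 × 24/6 ≈ 64.72 kt.
65 kt ≥ 30 kt ⇒ rapid intensification.

65 kt, yes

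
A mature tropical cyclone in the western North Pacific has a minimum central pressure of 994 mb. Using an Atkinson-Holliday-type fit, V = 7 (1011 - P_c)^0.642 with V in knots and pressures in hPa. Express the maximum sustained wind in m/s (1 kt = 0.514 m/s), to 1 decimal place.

22.2 m/s

ΔP = 1011 − 994 = 17 mb.
V ≈ 7 × 17^0.642 = 7 × 6.165 ≈ 43.157 kt.
43.157 × 0.514 ≈ 22.18 m/s → 22.2 m/s.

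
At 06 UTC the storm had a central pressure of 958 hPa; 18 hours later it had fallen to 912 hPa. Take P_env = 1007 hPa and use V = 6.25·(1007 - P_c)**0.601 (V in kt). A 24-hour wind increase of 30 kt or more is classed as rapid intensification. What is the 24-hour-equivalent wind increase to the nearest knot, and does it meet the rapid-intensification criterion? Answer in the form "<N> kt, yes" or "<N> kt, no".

42 kt, yes

V₁: ΔP = 49, V ≈ 6.25 × 49^0.601 ≈ 64.82 kt.
V₂: ΔP = 95, V ≈ 6.25 × 95^0.601 ≈ 96.49 kt.
ΔV over 18 h = 31.67 kt → 24 h equivalent = 31.67 × 24/18 ≈ 42.23 kt.
42 kt ≥ 30 kt ⇒ rapid intensification.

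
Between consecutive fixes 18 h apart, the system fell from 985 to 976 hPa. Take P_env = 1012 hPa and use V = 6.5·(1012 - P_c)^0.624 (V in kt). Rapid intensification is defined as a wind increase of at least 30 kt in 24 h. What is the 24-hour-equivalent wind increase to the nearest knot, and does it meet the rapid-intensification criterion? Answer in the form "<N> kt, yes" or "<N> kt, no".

V₁: ΔP = 27, V ≈ 6.5 × 27^0.624 ≈ 50.83 kt.
V₂: ΔP = 36, V ≈ 6.5 × 36^0.624 ≈ 60.82 kt.
ΔV over 18 h = 9.99 kt → 24 h equivalent = 9.99 × 24/18 ≈ 13.32 kt.
13 kt < 30 kt ⇒ not rapid intensification.

13 kt, no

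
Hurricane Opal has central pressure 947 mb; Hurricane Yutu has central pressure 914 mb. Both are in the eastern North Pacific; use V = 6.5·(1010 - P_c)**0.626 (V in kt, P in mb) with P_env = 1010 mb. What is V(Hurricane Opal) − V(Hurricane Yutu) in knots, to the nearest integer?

Hurricane Opal: ΔP = 63; V ≈ 6.5 × 63^0.626 ≈ 86.96 kt.
Hurricane Yutu: ΔP = 96; V ≈ 6.5 × 96^0.626 ≈ 113.19 kt.
Difference ≈ 86.96 − 113.19 = -26.23 → -26 kt.

-26 kt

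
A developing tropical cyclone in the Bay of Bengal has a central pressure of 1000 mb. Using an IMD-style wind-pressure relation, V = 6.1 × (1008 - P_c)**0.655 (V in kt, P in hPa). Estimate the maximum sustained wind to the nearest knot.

ΔP = 1008 − 1000 = 8 mb.
8^0.655 ≈ 3.904.
V ≈ 6.1 × 3.904 ≈ 23.8 kt.

24 kt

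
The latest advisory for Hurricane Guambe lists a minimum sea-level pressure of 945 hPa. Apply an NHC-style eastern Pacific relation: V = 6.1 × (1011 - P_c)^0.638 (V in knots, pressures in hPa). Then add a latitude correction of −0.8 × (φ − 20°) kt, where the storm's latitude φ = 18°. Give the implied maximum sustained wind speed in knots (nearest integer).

ΔP = 1011 − 945 = 66 hPa.
66^0.638 ≈ 14.483.
V ≈ 6.1 × 14.483 ≈ 88.3 kt.
Latitude correction: −0.8 × (18 − 20) = 1.6 kt.
Corrected V ≈ 89.9 kt → 90 kt.

90 kt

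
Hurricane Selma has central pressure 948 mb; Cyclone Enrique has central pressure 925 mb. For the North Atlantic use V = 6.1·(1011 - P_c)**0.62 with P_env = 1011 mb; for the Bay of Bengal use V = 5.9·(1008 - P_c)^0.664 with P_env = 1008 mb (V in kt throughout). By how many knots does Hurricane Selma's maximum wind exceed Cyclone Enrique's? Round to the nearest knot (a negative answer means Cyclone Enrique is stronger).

Hurricane Selma: ΔP = 63; V ≈ 6.1 × 63^0.62 ≈ 79.60 kt.
Cyclone Enrique: ΔP = 83; V ≈ 5.9 × 83^0.664 ≈ 110.95 kt.
Difference ≈ 79.60 − 110.95 = -31.35 → -31 kt.

-31 kt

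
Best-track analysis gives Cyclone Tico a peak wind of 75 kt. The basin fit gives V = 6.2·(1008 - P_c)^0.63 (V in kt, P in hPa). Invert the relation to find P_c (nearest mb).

ΔP = (V / 6.2)^(1/0.63) = (75/6.2)^1.587.
75/6.2 = 12.097; 12.097^1.587 ≈ 52.30 mb.
P_c = 1008 − 52.30 = 955.70 ≈ 956 mb.

956 mb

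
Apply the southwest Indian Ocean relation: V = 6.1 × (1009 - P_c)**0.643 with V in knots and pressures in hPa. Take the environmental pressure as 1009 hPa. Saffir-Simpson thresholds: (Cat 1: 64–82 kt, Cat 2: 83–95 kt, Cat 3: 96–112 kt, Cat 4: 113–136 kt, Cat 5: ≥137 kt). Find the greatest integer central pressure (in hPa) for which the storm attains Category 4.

Category 4 begins at V = 113 kt.
Required ΔP = (113/6.1)^(1/0.643) = 18.525^1.555 ≈ 93.67 hPa.
P_c ≤ 1009 − 93.67 = 915.33, so the highest integer P_c is 915 hPa.

915 hPa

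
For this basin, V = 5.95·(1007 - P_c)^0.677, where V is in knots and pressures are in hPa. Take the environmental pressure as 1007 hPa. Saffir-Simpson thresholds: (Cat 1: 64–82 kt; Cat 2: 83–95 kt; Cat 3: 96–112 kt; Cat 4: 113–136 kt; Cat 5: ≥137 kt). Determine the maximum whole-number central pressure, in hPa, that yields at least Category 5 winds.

Category 5 begins at V = 137 kt.
Required ΔP = (137/5.95)^(1/0.677) = 23.025^1.477 ≈ 102.83 hPa.
P_c ≤ 1007 − 102.83 = 904.17, so the highest integer P_c is 904 hPa.

904 hPa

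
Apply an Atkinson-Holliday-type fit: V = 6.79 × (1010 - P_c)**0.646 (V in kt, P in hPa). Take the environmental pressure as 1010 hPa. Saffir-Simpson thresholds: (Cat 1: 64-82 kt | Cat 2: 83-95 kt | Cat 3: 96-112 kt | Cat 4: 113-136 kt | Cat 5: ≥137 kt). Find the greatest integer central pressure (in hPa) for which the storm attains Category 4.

Category 4 begins at V = 113 kt.
Required ΔP = (113/6.79)^(1/0.646) = 16.642^1.548 ≈ 77.70 hPa.
P_c ≤ 1010 − 77.70 = 932.30, so the highest integer P_c is 932 hPa.

932 hPa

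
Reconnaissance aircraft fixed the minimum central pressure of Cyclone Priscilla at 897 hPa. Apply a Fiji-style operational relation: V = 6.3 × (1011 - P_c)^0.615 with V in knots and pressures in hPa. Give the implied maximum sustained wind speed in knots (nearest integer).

116 kt

ΔP = 1011 − 897 = 114 hPa.
114^0.615 ≈ 18.408.
V ≈ 6.3 × 18.408 ≈ 116.0 kt.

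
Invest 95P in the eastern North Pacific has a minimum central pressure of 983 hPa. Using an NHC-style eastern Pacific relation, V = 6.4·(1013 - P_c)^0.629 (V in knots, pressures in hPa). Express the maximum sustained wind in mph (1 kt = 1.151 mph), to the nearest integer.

ΔP = 1013 − 983 = 30 hPa.
V ≈ 6.4 × 30^0.629 = 6.4 × 8.494 ≈ 54.361 kt.
54.361 × 1.151 ≈ 62.57 mph → 63 mph.

63 mph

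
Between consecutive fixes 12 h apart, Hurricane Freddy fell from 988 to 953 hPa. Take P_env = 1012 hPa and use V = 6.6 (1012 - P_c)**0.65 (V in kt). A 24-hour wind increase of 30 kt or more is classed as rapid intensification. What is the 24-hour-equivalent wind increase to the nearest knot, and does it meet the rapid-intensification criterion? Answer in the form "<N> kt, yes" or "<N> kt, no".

83 kt, yes

V₁: ΔP = 24, V ≈ 6.6 × 24^0.65 ≈ 52.08 kt.
V₂: ΔP = 59, V ≈ 6.6 × 59^0.65 ≈ 93.45 kt.
ΔV over 12 h = 41.37 kt → 24 h equivalent = 41.37 × 24/12 ≈ 82.74 kt.
83 kt ≥ 30 kt ⇒ rapid intensification.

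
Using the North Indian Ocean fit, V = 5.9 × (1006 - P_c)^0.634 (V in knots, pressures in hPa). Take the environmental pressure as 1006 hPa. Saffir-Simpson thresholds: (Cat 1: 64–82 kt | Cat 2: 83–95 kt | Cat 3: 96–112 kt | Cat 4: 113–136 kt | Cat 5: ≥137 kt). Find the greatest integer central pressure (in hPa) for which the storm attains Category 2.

Category 2 begins at V = 83 kt.
Required ΔP = (83/5.9)^(1/0.634) = 14.068^1.577 ≈ 64.73 hPa.
P_c ≤ 1006 − 64.73 = 941.27, so the highest integer P_c is 941 hPa.

941 hPa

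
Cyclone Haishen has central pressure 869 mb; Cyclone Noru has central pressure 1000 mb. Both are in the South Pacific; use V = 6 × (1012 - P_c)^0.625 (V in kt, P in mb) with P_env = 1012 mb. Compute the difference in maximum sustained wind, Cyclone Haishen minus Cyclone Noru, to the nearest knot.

Cyclone Haishen: ΔP = 143; V ≈ 6 × 143^0.625 ≈ 133.42 kt.
Cyclone Noru: ΔP = 12; V ≈ 6 × 12^0.625 ≈ 28.36 kt.
Difference ≈ 133.42 − 28.36 = 105.06 → 105 kt.

105 kt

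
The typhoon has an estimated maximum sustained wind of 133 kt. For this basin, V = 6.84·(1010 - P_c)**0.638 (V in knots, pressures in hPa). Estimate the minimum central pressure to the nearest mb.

ΔP = (V / 6.84)^(1/0.638) = (133/6.84)^1.567.
133/6.84 = 19.444; 19.444^1.567 ≈ 104.73 mb.
P_c = 1010 − 104.73 = 905.27 ≈ 905 mb.

905 mb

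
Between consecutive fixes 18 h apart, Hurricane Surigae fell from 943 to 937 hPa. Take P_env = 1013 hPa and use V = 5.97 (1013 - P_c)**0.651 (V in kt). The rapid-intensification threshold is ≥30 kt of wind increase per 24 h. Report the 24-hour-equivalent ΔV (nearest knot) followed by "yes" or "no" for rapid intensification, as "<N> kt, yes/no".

7 kt, no

V₁: ΔP = 70, V ≈ 5.97 × 70^0.651 ≈ 94.87 kt.
V₂: ΔP = 76, V ≈ 5.97 × 76^0.651 ≈ 100.09 kt.
ΔV over 18 h = 5.22 kt → 24 h equivalent = 5.22 × 24/18 ≈ 6.96 kt.
7 kt < 30 kt ⇒ not rapid intensification.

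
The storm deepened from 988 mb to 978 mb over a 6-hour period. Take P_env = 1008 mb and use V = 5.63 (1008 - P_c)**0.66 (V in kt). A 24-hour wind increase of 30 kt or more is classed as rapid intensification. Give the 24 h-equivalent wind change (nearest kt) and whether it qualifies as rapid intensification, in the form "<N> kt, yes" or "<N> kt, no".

V₁: ΔP = 20, V ≈ 5.63 × 20^0.66 ≈ 40.66 kt.
V₂: ΔP = 30, V ≈ 5.63 × 30^0.66 ≈ 53.14 kt.
ΔV over 6 h = 12.48 kt → 24 h equivalent = 12.48 × 24/6 ≈ 49.92 kt.
50 kt ≥ 30 kt ⇒ rapid intensification.

50 kt, yes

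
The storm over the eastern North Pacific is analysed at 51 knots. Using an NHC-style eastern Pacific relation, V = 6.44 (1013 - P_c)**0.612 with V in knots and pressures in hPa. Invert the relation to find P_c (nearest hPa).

984 hPa

ΔP = (V / 6.44)^(1/0.612) = (51/6.44)^1.634.
51/6.44 = 7.919; 7.919^1.634 ≈ 29.41 hPa.
P_c = 1013 − 29.41 = 983.59 ≈ 984 hPa.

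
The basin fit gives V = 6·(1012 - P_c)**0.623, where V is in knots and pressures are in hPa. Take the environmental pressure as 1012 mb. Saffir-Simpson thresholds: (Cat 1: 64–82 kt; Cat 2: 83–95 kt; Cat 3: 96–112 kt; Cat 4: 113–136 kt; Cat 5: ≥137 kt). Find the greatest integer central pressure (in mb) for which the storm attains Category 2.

944 mb

Category 2 begins at V = 83 kt.
Required ΔP = (83/6)^(1/0.623) = 13.833^1.605 ≈ 67.82 mb.
P_c ≤ 1012 − 67.82 = 944.18, so the highest integer P_c is 944 mb.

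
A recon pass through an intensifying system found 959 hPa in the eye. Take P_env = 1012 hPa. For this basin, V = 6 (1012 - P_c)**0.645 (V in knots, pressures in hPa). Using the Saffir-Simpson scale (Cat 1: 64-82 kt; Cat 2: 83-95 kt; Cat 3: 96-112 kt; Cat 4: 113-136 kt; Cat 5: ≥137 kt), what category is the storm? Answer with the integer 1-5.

ΔP = 1012 − 959 = 53 hPa.
V ≈ 6 × 53^0.645 = 6 × 12.95 ≈ 78 kt.
78 kt falls in the Category 1 band.

1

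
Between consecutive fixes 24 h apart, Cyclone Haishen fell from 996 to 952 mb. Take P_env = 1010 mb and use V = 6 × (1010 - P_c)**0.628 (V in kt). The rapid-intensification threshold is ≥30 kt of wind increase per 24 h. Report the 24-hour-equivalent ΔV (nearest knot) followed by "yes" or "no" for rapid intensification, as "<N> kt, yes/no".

45 kt, yes

V₁: ΔP = 14, V ≈ 6 × 14^0.628 ≈ 31.47 kt.
V₂: ΔP = 58, V ≈ 6 × 58^0.628 ≈ 76.84 kt.
ΔV over 24 h = 45.37 kt → 24 h equivalent = 45.37 × 24/24 ≈ 45.37 kt.
45 kt ≥ 30 kt ⇒ rapid intensification.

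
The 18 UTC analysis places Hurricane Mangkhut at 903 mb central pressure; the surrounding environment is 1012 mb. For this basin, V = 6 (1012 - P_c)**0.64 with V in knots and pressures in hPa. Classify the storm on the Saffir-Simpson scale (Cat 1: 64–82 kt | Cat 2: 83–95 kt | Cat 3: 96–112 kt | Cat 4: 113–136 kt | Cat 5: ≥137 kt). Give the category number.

4

ΔP = 1012 − 903 = 109 mb.
V ≈ 6 × 109^0.64 = 6 × 20.14 ≈ 121 kt.
121 kt falls in the Category 4 band.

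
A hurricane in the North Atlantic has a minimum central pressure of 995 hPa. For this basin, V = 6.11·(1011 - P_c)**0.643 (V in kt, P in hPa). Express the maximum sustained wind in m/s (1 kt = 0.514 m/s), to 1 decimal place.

ΔP = 1011 − 995 = 16 hPa.
V ≈ 6.11 × 16^0.643 = 6.11 × 5.946 ≈ 36.332 kt.
36.332 × 0.514 ≈ 18.67 m/s → 18.7 m/s.

18.7 m/s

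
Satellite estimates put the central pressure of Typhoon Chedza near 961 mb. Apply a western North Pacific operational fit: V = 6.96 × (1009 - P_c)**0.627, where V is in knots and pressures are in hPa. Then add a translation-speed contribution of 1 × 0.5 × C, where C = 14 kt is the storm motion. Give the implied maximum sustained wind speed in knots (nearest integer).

ΔP = 1009 − 961 = 48 mb.
48^0.627 ≈ 11.328.
V ≈ 6.96 × 11.328 ≈ 78.8 kt.
Translation term: 1 × 0.5 × 14 = 7 kt.
Corrected V ≈ 85.8 kt → 86 kt.

86 kt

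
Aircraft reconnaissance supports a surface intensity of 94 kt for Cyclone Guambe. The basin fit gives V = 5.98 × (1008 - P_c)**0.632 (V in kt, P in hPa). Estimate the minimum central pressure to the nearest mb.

930 mb

ΔP = (V / 5.98)^(1/0.632) = (94/5.98)^1.582.
94/5.98 = 15.719; 15.719^1.582 ≈ 78.18 mb.
P_c = 1008 − 78.18 = 929.82 ≈ 930 mb.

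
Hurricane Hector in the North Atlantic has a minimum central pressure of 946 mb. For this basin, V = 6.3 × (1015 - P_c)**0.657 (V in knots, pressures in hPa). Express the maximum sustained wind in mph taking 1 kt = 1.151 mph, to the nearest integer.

ΔP = 1015 − 946 = 69 mb.
V ≈ 6.3 × 69^0.657 = 6.3 × 16.148 ≈ 101.734 kt.
101.734 × 1.151 ≈ 117.10 mph → 117 mph.

117 mph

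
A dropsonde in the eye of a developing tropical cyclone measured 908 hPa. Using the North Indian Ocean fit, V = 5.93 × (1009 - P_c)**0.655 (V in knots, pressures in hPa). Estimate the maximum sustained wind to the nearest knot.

ΔP = 1009 − 908 = 101 hPa.
101^0.655 ≈ 20.551.
V ≈ 5.93 × 20.551 ≈ 121.9 kt.

122 kt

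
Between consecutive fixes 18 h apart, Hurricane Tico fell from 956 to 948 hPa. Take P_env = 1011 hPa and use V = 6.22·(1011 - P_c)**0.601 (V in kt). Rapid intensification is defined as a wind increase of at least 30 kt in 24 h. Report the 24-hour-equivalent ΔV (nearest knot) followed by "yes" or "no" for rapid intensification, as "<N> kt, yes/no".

V₁: ΔP = 55, V ≈ 6.22 × 55^0.601 ≈ 69.14 kt.
V₂: ΔP = 63, V ≈ 6.22 × 63^0.601 ≈ 75.02 kt.
ΔV over 18 h = 5.88 kt → 24 h equivalent = 5.88 × 24/18 ≈ 7.84 kt.
8 kt < 30 kt ⇒ not rapid intensification.

8 kt, no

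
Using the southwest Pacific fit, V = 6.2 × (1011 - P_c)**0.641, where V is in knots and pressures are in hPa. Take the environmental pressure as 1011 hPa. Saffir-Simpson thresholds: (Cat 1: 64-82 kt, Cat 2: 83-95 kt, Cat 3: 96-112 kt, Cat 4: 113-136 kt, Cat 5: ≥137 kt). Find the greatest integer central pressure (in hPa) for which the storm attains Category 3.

939 hPa

Category 3 begins at V = 96 kt.
Required ΔP = (96/6.2)^(1/0.641) = 15.484^1.560 ≈ 71.83 hPa.
P_c ≤ 1011 − 71.83 = 939.17, so the highest integer P_c is 939 hPa.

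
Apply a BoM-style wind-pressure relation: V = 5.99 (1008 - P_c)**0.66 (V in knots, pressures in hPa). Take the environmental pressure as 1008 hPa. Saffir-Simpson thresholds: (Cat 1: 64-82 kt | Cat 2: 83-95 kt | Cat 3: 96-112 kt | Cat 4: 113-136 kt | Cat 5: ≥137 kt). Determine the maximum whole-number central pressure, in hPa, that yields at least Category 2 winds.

Category 2 begins at V = 83 kt.
Required ΔP = (83/5.99)^(1/0.66) = 13.856^1.515 ≈ 53.68 hPa.
P_c ≤ 1008 − 53.68 = 954.32, so the highest integer P_c is 954 hPa.

954 hPa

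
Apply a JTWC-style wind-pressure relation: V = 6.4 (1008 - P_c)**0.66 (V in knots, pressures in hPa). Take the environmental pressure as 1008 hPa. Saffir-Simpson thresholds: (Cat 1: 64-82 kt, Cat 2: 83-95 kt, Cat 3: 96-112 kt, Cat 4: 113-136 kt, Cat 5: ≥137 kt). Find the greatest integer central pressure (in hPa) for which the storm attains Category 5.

904 hPa

Category 5 begins at V = 137 kt.
Required ΔP = (137/6.4)^(1/0.66) = 21.406^1.515 ≈ 103.75 hPa.
P_c ≤ 1008 − 103.75 = 904.25, so the highest integer P_c is 904 hPa.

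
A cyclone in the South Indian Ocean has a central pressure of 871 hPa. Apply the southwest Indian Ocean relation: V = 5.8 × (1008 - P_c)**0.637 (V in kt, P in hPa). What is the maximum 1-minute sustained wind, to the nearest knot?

ΔP = 1008 − 871 = 137 hPa.
137^0.637 ≈ 22.966.
V ≈ 5.8 × 22.966 ≈ 133.2 kt.

133 kt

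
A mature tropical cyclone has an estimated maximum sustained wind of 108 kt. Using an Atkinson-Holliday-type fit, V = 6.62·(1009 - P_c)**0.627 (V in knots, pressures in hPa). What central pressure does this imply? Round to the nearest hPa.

ΔP = (V / 6.62)^(1/0.627) = (108/6.62)^1.595.
108/6.62 = 16.314; 16.314^1.595 ≈ 85.88 hPa.
P_c = 1009 − 85.88 = 923.12 ≈ 923 hPa.

923 hPa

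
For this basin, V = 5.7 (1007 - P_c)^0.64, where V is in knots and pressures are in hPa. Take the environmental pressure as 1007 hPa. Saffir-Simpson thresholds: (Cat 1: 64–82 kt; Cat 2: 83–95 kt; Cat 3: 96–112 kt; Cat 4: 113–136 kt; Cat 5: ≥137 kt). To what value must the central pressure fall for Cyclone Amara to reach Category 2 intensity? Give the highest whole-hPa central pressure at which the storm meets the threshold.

941 hPa

Category 2 begins at V = 83 kt.
Required ΔP = (83/5.7)^(1/0.64) = 14.561^1.562 ≈ 65.69 hPa.
P_c ≤ 1007 − 65.69 = 941.31, so the highest integer P_c is 941 hPa.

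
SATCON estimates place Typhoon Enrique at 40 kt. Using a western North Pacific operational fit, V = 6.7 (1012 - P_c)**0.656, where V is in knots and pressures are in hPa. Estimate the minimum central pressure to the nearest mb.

ΔP = (V / 6.7)^(1/0.656) = (40/6.7)^1.524.
40/6.7 = 5.970; 5.970^1.524 ≈ 15.24 mb.
P_c = 1012 − 15.24 = 996.76 ≈ 997 mb.

997 mb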